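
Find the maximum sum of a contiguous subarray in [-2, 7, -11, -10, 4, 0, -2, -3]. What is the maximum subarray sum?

Using Kadane's algorithm on [-2, 7, -11, -10, 4, 0, -2, -3]:

Scanning through the array:
Position 1 (value 7): max_ending_here = 7, max_so_far = 7
Position 2 (value -11): max_ending_here = -4, max_so_far = 7
Position 3 (value -10): max_ending_here = -10, max_so_far = 7
Position 4 (value 4): max_ending_here = 4, max_so_far = 7
Position 5 (value 0): max_ending_here = 4, max_so_far = 7
Position 6 (value -2): max_ending_here = 2, max_so_far = 7
Position 7 (value -3): max_ending_here = -1, max_so_far = 7

Maximum subarray: [7]
Maximum sum: 7

The maximum subarray is [7] with sum 7. This subarray runs from index 1 to index 1.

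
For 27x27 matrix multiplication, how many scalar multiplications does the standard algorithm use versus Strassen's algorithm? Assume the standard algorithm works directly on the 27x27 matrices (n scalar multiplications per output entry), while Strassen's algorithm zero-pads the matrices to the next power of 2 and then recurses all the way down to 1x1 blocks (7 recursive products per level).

Matrix multiplication for 27x27 matrices:

Strassen's algorithm requires power-of-2 dimensions. Pad 27x27 to 32x32 (next power of 2).

Standard algorithm: 27^3 = 19683 multiplications
Strassen's algorithm: 7^(log2(32)) = 7^5 = 16807 multiplications
Savings: 19683 - 16807 = 2876 multiplications

Standard: 19683 multiplications (27^3). Strassen: 16807 multiplications (7^5, after padding to 32x32). Strassen reduces 8 recursive multiplications to 7 at each level.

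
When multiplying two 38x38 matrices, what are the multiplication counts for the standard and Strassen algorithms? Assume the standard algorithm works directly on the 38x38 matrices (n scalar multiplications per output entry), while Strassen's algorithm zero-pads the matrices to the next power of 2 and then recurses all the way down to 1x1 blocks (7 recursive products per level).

Matrix multiplication for 38x38 matrices:

Strassen's algorithm requires power-of-2 dimensions. Pad 38x38 to 64x64 (next power of 2).

Standard algorithm: 38^3 = 54872 multiplications
Strassen's algorithm: 7^(log2(64)) = 7^6 = 117649 multiplications
Difference: 54872 - 117649 = -62777 (Strassen uses MORE here due to padding overhead — for small or just-over-power-of-2 n, padding can outweigh the per-level savings)

Standard: 54872 multiplications (38^3). Strassen: 117649 multiplications (7^6, after padding to 64x64). Strassen reduces 8 recursive multiplications to 7 at each level.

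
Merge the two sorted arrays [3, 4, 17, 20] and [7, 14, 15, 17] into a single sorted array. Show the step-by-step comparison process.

Merging process:

Compare 3 vs 7: take 3 from left. Merged: [3]
Compare 4 vs 7: take 4 from left. Merged: [3, 4]
Compare 17 vs 7: take 7 from right. Merged: [3, 4, 7]
Compare 17 vs 14: take 14 from right. Merged: [3, 4, 7, 14]
Compare 17 vs 15: take 15 from right. Merged: [3, 4, 7, 14, 15]
Compare 17 vs 17: take 17 from left. Merged: [3, 4, 7, 14, 15, 17]
Compare 20 vs 17: take 17 from right. Merged: [3, 4, 7, 14, 15, 17, 17]
Append remaining from left: [20]. Merged: [3, 4, 7, 14, 15, 17, 17, 20]

Final merged array: [3, 4, 7, 14, 15, 17, 17, 20]
Total comparisons: 7

The merged array is [3, 4, 7, 14, 15, 17, 17, 20], requiring 7 comparisons. The merge step runs in O(n) time where n is the total number of elements.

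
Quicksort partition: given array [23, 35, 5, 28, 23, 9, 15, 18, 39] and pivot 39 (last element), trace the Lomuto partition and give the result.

Lomuto partition with pivot = 39:

Initial array: [23, 35, 5, 28, 23, 9, 15, 18, 39]

arr[0]=23 <= 39: swap with position 0, array becomes [23, 35, 5, 28, 23, 9, 15, 18, 39]
arr[1]=35 <= 39: swap with position 1, array becomes [23, 35, 5, 28, 23, 9, 15, 18, 39]
arr[2]=5 <= 39: swap with position 2, array becomes [23, 35, 5, 28, 23, 9, 15, 18, 39]
arr[3]=28 <= 39: swap with position 3, array becomes [23, 35, 5, 28, 23, 9, 15, 18, 39]
arr[4]=23 <= 39: swap with position 4, array becomes [23, 35, 5, 28, 23, 9, 15, 18, 39]
arr[5]=9 <= 39: swap with position 5, array becomes [23, 35, 5, 28, 23, 9, 15, 18, 39]
arr[6]=15 <= 39: swap with position 6, array becomes [23, 35, 5, 28, 23, 9, 15, 18, 39]
arr[7]=18 <= 39: swap with position 7, array becomes [23, 35, 5, 28, 23, 9, 15, 18, 39]

Place pivot at position 8: [23, 35, 5, 28, 23, 9, 15, 18, 39]
Pivot position: 8

After partitioning with pivot 39, the array becomes [23, 35, 5, 28, 23, 9, 15, 18, 39]. The pivot is placed at index 8. All elements to the left of the pivot are <= 39, and all elements to the right are > 39.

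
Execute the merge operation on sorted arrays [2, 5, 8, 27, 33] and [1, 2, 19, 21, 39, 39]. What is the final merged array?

Merging process:

Compare 2 vs 1: take 1 from right. Merged: [1]
Compare 2 vs 2: take 2 from left. Merged: [1, 2]
Compare 5 vs 2: take 2 from right. Merged: [1, 2, 2]
Compare 5 vs 19: take 5 from left. Merged: [1, 2, 2, 5]
Compare 8 vs 19: take 8 from left. Merged: [1, 2, 2, 5, 8]
Compare 27 vs 19: take 19 from right. Merged: [1, 2, 2, 5, 8, 19]
Compare 27 vs 21: take 21 from right. Merged: [1, 2, 2, 5, 8, 19, 21]
Compare 27 vs 39: take 27 from left. Merged: [1, 2, 2, 5, 8, 19, 21, 27]
Compare 33 vs 39: take 33 from left. Merged: [1, 2, 2, 5, 8, 19, 21, 27, 33]
Append remaining from right: [39, 39]. Merged: [1, 2, 2, 5, 8, 19, 21, 27, 33, 39, 39]

Final merged array: [1, 2, 2, 5, 8, 19, 21, 27, 33, 39, 39]
Total comparisons: 9

The merged array is [1, 2, 2, 5, 8, 19, 21, 27, 33, 39, 39], requiring 9 comparisons. The merge step runs in O(n) time where n is the total number of elements.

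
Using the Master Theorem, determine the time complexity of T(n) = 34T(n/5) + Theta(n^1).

Master Theorem for T(n) = 34T(n/5) + O(n^1):

a = 34, b = 5, c = 1
log_b(a) = log_5(34) = 2.1911

Case 1: c = 1 < log_5(34) = 2.1911
T(n) = O(n^(log_5 34))

For T(n) = 34T(n/5) + O(n^1): log_5(34) = 2.1911. This is Case 1 of the Master Theorem (c < log_b(a), work dominated by leaves), giving O(n^(log_5 34)).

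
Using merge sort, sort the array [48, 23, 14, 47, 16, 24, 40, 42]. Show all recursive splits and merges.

Merge sort trace:

Split: [48, 23, 14, 47, 16, 24, 40, 42] -> [48, 23, 14, 47] and [16, 24, 40, 42]
  Split: [48, 23, 14, 47] -> [48, 23] and [14, 47]
    Split: [48, 23] -> [48] and [23]
    Merge: [48] + [23] -> [23, 48]
    Split: [14, 47] -> [14] and [47]
    Merge: [14] + [47] -> [14, 47]
  Merge: [23, 48] + [14, 47] -> [14, 23, 47, 48]
  Split: [16, 24, 40, 42] -> [16, 24] and [40, 42]
    Split: [16, 24] -> [16] and [24]
    Merge: [16] + [24] -> [16, 24]
    Split: [40, 42] -> [40] and [42]
    Merge: [40] + [42] -> [40, 42]
  Merge: [16, 24] + [40, 42] -> [16, 24, 40, 42]
Merge: [14, 23, 47, 48] + [16, 24, 40, 42] -> [14, 16, 23, 24, 40, 42, 47, 48]

Final sorted array: [14, 16, 23, 24, 40, 42, 47, 48]

The merge sort proceeds by recursively splitting the array and merging sorted halves.
After all merges, the sorted array is [14, 16, 23, 24, 40, 42, 47, 48].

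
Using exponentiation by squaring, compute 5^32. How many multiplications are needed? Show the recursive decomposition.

Computing 5^32 by squaring (build up from 5^1; each line after the first costs one multiplication):

5^1 = 5
5^2 = (5^1)^2 = 5^2 = 25
5^4 = (5^2)^2 = 25^2 = 625
5^8 = (5^4)^2 = 625^2 = 390625
5^16 = (5^8)^2 = 390625^2 = 152587890625
5^32 = (5^16)^2 = 152587890625^2 = 23283064365386962890625

Result: 23283064365386962890625
Multiplications needed: 5 (5 lines after 5^1)

5^32 = 23283064365386962890625. Using exponentiation by squaring, this requires 5 multiplications. The key idea: if the exponent is even, square the half-power; if odd, multiply by the base once.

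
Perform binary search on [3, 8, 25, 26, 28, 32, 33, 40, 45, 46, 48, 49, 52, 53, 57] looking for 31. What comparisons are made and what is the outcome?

Binary search for 31 in [3, 8, 25, 26, 28, 32, 33, 40, 45, 46, 48, 49, 52, 53, 57]:

lo=0, hi=14, mid=7, arr[mid]=40 -> 40 > 31, search left half
lo=0, hi=6, mid=3, arr[mid]=26 -> 26 < 31, search right half
lo=4, hi=6, mid=5, arr[mid]=32 -> 32 > 31, search left half
lo=4, hi=4, mid=4, arr[mid]=28 -> 28 < 31, search right half
lo=5 > hi=4, target 31 not found

Binary search determines that 31 is not in the array after 4 comparisons. The search space was exhausted without finding the target.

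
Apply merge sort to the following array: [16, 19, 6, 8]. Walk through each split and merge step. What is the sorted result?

Merge sort trace:

Split: [16, 19, 6, 8] -> [16, 19] and [6, 8]
  Split: [16, 19] -> [16] and [19]
  Merge: [16] + [19] -> [16, 19]
  Split: [6, 8] -> [6] and [8]
  Merge: [6] + [8] -> [6, 8]
Merge: [16, 19] + [6, 8] -> [6, 8, 16, 19]

Final sorted array: [6, 8, 16, 19]

The merge sort proceeds by recursively splitting the array and merging sorted halves.
After all merges, the sorted array is [6, 8, 16, 19].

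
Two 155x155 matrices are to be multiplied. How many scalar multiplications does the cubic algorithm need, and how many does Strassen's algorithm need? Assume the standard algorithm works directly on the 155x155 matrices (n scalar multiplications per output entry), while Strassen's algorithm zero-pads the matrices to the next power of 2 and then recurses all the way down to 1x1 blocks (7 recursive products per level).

Matrix multiplication for 155x155 matrices:

Strassen's algorithm requires power-of-2 dimensions. Pad 155x155 to 256x256 (next power of 2).

Standard algorithm: 155^3 = 3723875 multiplications
Strassen's algorithm: 7^(log2(256)) = 7^8 = 5764801 multiplications
Difference: 3723875 - 5764801 = -2040926 (Strassen uses MORE here due to padding overhead — for small or just-over-power-of-2 n, padding can outweigh the per-level savings)

Standard: 3723875 multiplications (155^3). Strassen: 5764801 multiplications (7^8, after padding to 256x256). Strassen reduces 8 recursive multiplications to 7 at each level.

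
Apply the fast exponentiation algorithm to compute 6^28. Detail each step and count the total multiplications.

Computing 6^28 by squaring (build up from 6^1; each line after the first costs one multiplication):

6^1 = 6
6^2 = (6^1)^2 = 6^2 = 36
6^3 = 6 * 6^2 = 6 * 36 = 216
6^6 = (6^3)^2 = 216^2 = 46656
6^7 = 6 * 6^6 = 6 * 46656 = 279936
6^14 = (6^7)^2 = 279936^2 = 78364164096
6^28 = (6^14)^2 = 78364164096^2 = 6140942214464815497216

Result: 6140942214464815497216
Multiplications needed: 6 (6 lines after 6^1)

6^28 = 6140942214464815497216. Using exponentiation by squaring, this requires 6 multiplications. The key idea: if the exponent is even, square the half-power; if odd, multiply by the base once.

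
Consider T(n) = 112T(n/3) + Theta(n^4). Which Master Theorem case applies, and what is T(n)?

Master Theorem for T(n) = 112T(n/3) + O(n^4):

a = 112, b = 3, c = 4
log_b(a) = log_3(112) = 4.2950

Case 1: c = 4 < log_3(112) = 4.2950
T(n) = O(n^(log_3 112))

For T(n) = 112T(n/3) + O(n^4): log_3(112) = 4.2950. This is Case 1 of the Master Theorem (c < log_b(a), work dominated by leaves), giving O(n^(log_3 112)).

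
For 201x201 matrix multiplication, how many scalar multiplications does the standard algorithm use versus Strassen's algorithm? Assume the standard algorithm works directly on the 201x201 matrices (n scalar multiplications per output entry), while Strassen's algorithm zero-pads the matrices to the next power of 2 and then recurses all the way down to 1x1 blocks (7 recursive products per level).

Matrix multiplication for 201x201 matrices:

Strassen's algorithm requires power-of-2 dimensions. Pad 201x201 to 256x256 (next power of 2).

Standard algorithm: 201^3 = 8120601 multiplications
Strassen's algorithm: 7^(log2(256)) = 7^8 = 5764801 multiplications
Savings: 8120601 - 5764801 = 2355800 multiplications

Standard: 8120601 multiplications (201^3). Strassen: 5764801 multiplications (7^8, after padding to 256x256). Strassen reduces 8 recursive multiplications to 7 at each level.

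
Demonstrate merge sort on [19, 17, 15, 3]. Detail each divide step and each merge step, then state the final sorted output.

Merge sort trace:

Split: [19, 17, 15, 3] -> [19, 17] and [15, 3]
  Split: [19, 17] -> [19] and [17]
  Merge: [19] + [17] -> [17, 19]
  Split: [15, 3] -> [15] and [3]
  Merge: [15] + [3] -> [3, 15]
Merge: [17, 19] + [3, 15] -> [3, 15, 17, 19]

Final sorted array: [3, 15, 17, 19]

The merge sort proceeds by recursively splitting the array and merging sorted halves.
After all merges, the sorted array is [3, 15, 17, 19].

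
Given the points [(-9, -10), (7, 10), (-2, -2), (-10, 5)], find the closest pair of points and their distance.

Computing all pairwise distances among 4 points:

d((-9, -10), (7, 10)) = 25.6125
d((-9, -10), (-2, -2)) = 10.6301 <-- minimum
d((-9, -10), (-10, 5)) = 15.0333
d((7, 10), (-2, -2)) = 15.0
d((7, 10), (-10, 5)) = 17.72
d((-2, -2), (-10, 5)) = 10.6301 <-- minimum

Minimum distance: 10.6301 (tie among 2 pairs: (-9, -10) and (-2, -2); (-2, -2) and (-10, 5))

The minimum Euclidean distance is 10.6301. There is a tie: 2 pairs achieve this minimum — (-9, -10) and (-2, -2); (-2, -2) and (-10, 5). Any of these is a valid closest pair. For 4 points, brute-force pairwise comparison is shown above. For large n, the divide-and-conquer algorithm (sort by x, recurse on halves, check the dividing strip) achieves O(n log n).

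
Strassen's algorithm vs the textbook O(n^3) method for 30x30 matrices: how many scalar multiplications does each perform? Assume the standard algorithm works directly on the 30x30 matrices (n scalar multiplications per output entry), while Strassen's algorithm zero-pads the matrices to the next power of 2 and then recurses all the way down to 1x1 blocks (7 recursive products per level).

Matrix multiplication for 30x30 matrices:

Strassen's algorithm requires power-of-2 dimensions. Pad 30x30 to 32x32 (next power of 2).

Standard algorithm: 30^3 = 27000 multiplications
Strassen's algorithm: 7^(log2(32)) = 7^5 = 16807 multiplications
Savings: 27000 - 16807 = 10193 multiplications

Standard: 27000 multiplications (30^3). Strassen: 16807 multiplications (7^5, after padding to 32x32). Strassen reduces 8 recursive multiplications to 7 at each level.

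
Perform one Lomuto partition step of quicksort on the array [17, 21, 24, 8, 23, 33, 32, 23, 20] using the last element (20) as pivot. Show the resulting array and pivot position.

Lomuto partition with pivot = 20:

Initial array: [17, 21, 24, 8, 23, 33, 32, 23, 20]

arr[0]=17 <= 20: swap with position 0, array becomes [17, 21, 24, 8, 23, 33, 32, 23, 20]
arr[1]=21 > 20: no swap
arr[2]=24 > 20: no swap
arr[3]=8 <= 20: swap with position 1, array becomes [17, 8, 24, 21, 23, 33, 32, 23, 20]
arr[4]=23 > 20: no swap
arr[5]=33 > 20: no swap
arr[6]=32 > 20: no swap
arr[7]=23 > 20: no swap

Place pivot at position 2: [17, 8, 20, 21, 23, 33, 32, 23, 24]
Pivot position: 2

After partitioning with pivot 20, the array becomes [17, 8, 20, 21, 23, 33, 32, 23, 24]. The pivot is placed at index 2. All elements to the left of the pivot are <= 20, and all elements to the right are > 20.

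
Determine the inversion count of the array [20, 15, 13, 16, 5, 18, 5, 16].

Finding inversions in [20, 15, 13, 16, 5, 18, 5, 16]:

(0, 1): arr[0]=20 > arr[1]=15
(0, 2): arr[0]=20 > arr[2]=13
(0, 3): arr[0]=20 > arr[3]=16
(0, 4): arr[0]=20 > arr[4]=5
(0, 5): arr[0]=20 > arr[5]=18
(0, 6): arr[0]=20 > arr[6]=5
(0, 7): arr[0]=20 > arr[7]=16
(1, 2): arr[1]=15 > arr[2]=13
(1, 4): arr[1]=15 > arr[4]=5
(1, 6): arr[1]=15 > arr[6]=5
(2, 4): arr[2]=13 > arr[4]=5
(2, 6): arr[2]=13 > arr[6]=5
(3, 4): arr[3]=16 > arr[4]=5
(3, 6): arr[3]=16 > arr[6]=5
(5, 6): arr[5]=18 > arr[6]=5
(5, 7): arr[5]=18 > arr[7]=16

Total inversions: 16

The array has 16 inversion(s): (0,1), (0,2), (0,3), (0,4), (0,5), (0,6), (0,7), (1,2), (1,4), (1,6), (2,4), (2,6), (3,4), (3,6), (5,6), (5,7). Each pair (i,j) satisfies i < j and arr[i] > arr[j].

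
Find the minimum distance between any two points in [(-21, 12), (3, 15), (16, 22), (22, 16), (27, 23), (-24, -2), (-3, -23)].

Computing all pairwise distances among 7 points:

d((-21, 12), (3, 15)) = 24.1868
d((-21, 12), (16, 22)) = 38.3275
d((-21, 12), (22, 16)) = 43.1856
d((-21, 12), (27, 23)) = 49.2443
d((-21, 12), (-24, -2)) = 14.3178
d((-21, 12), (-3, -23)) = 39.3573
d((3, 15), (16, 22)) = 14.7648
d((3, 15), (22, 16)) = 19.0263
d((3, 15), (27, 23)) = 25.2982
d((3, 15), (-24, -2)) = 31.9061
d((3, 15), (-3, -23)) = 38.4708
d((16, 22), (22, 16)) = 8.4853 <-- minimum
d((16, 22), (27, 23)) = 11.0454
d((16, 22), (-24, -2)) = 46.6476
d((16, 22), (-3, -23)) = 48.8467
d((22, 16), (27, 23)) = 8.6023
d((22, 16), (-24, -2)) = 49.3964
d((22, 16), (-3, -23)) = 46.3249
d((27, 23), (-24, -2)) = 56.7979
d((27, 23), (-3, -23)) = 54.9181
d((-24, -2), (-3, -23)) = 29.6985

Closest pair: (16, 22) and (22, 16) with distance 8.4853

The closest pair is (16, 22) and (22, 16) with Euclidean distance 8.4853. For 7 points, brute-force pairwise comparison is shown above. For large n, the divide-and-conquer algorithm (sort by x, recurse on halves, check the dividing strip) achieves O(n log n).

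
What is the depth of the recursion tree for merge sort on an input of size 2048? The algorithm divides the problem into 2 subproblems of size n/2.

For divide and conquer with division factor 2:

Problem sizes at each level:
Level 0: 2048
Level 1: 1024
Level 2: 512
Level 3: 256
Level 4: 128
Level 5: 64
Level 6: 32
Level 7: 16
Level 8: 8
Level 9: 4
Level 10: 2
Level 11: 1

The root is level 0 and the size-1 base case is level 11 (the tree spans levels 0 through 11, i.e. 12 levels counting the root), so the depth is the number of divisions: log_2(2048) = 11

The recursion tree depth is log_2(2048) = 11. At each level, the problem size is divided by 2, so it takes 11 divisions to reduce to a base case of size 1. The algorithm makes 2 recursive calls at each level.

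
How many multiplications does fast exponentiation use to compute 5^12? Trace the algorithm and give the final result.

Computing 5^12 by squaring (build up from 5^1; each line after the first costs one multiplication):

5^1 = 5
5^2 = (5^1)^2 = 5^2 = 25
5^3 = 5 * 5^2 = 5 * 25 = 125
5^6 = (5^3)^2 = 125^2 = 15625
5^12 = (5^6)^2 = 15625^2 = 244140625

Result: 244140625
Multiplications needed: 4 (4 lines after 5^1)

5^12 = 244140625. Using exponentiation by squaring, this requires 4 multiplications. The key idea: if the exponent is even, square the half-power; if odd, multiply by the base once.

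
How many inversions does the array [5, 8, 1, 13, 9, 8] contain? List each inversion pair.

Finding inversions in [5, 8, 1, 13, 9, 8]:

(0, 2): arr[0]=5 > arr[2]=1
(1, 2): arr[1]=8 > arr[2]=1
(3, 4): arr[3]=13 > arr[4]=9
(3, 5): arr[3]=13 > arr[5]=8
(4, 5): arr[4]=9 > arr[5]=8

Total inversions: 5

The array has 5 inversion(s): (0,2), (1,2), (3,4), (3,5), (4,5). Each pair (i,j) satisfies i < j and arr[i] > arr[j].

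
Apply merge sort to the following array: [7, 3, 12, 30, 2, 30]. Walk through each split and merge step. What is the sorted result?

Merge sort trace:

Split: [7, 3, 12, 30, 2, 30] -> [7, 3, 12] and [30, 2, 30]
  Split: [7, 3, 12] -> [7] and [3, 12]
    Split: [3, 12] -> [3] and [12]
    Merge: [3] + [12] -> [3, 12]
  Merge: [7] + [3, 12] -> [3, 7, 12]
  Split: [30, 2, 30] -> [30] and [2, 30]
    Split: [2, 30] -> [2] and [30]
    Merge: [2] + [30] -> [2, 30]
  Merge: [30] + [2, 30] -> [2, 30, 30]
Merge: [3, 7, 12] + [2, 30, 30] -> [2, 3, 7, 12, 30, 30]

Final sorted array: [2, 3, 7, 12, 30, 30]

The merge sort proceeds by recursively splitting the array and merging sorted halves.
After all merges, the sorted array is [2, 3, 7, 12, 30, 30].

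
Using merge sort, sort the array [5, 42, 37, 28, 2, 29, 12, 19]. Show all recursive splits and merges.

Merge sort trace:

Split: [5, 42, 37, 28, 2, 29, 12, 19] -> [5, 42, 37, 28] and [2, 29, 12, 19]
  Split: [5, 42, 37, 28] -> [5, 42] and [37, 28]
    Split: [5, 42] -> [5] and [42]
    Merge: [5] + [42] -> [5, 42]
    Split: [37, 28] -> [37] and [28]
    Merge: [37] + [28] -> [28, 37]
  Merge: [5, 42] + [28, 37] -> [5, 28, 37, 42]
  Split: [2, 29, 12, 19] -> [2, 29] and [12, 19]
    Split: [2, 29] -> [2] and [29]
    Merge: [2] + [29] -> [2, 29]
    Split: [12, 19] -> [12] and [19]
    Merge: [12] + [19] -> [12, 19]
  Merge: [2, 29] + [12, 19] -> [2, 12, 19, 29]
Merge: [5, 28, 37, 42] + [2, 12, 19, 29] -> [2, 5, 12, 19, 28, 29, 37, 42]

Final sorted array: [2, 5, 12, 19, 28, 29, 37, 42]

The merge sort proceeds by recursively splitting the array and merging sorted halves.
After all merges, the sorted array is [2, 5, 12, 19, 28, 29, 37, 42].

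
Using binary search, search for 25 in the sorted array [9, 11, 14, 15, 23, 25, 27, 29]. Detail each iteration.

Binary search for 25 in [9, 11, 14, 15, 23, 25, 27, 29]:

lo=0, hi=7, mid=3, arr[mid]=15 -> 15 < 25, search right half
lo=4, hi=7, mid=5, arr[mid]=25 -> Found target at index 5!

Binary search finds 25 at index 5 after 2 comparisons. The search repeatedly halves the search space by comparing with the middle element.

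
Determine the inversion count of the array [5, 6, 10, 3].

Finding inversions in [5, 6, 10, 3]:

(0, 3): arr[0]=5 > arr[3]=3
(1, 3): arr[1]=6 > arr[3]=3
(2, 3): arr[2]=10 > arr[3]=3

Total inversions: 3

The array has 3 inversion(s): (0,3), (1,3), (2,3). Each pair (i,j) satisfies i < j and arr[i] > arr[j].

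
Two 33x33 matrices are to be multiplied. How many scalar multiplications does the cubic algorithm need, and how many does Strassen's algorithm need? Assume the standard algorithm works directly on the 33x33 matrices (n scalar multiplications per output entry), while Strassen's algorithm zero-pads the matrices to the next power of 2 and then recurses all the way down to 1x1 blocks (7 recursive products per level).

Matrix multiplication for 33x33 matrices:

Strassen's algorithm requires power-of-2 dimensions. Pad 33x33 to 64x64 (next power of 2).

Standard algorithm: 33^3 = 35937 multiplications
Strassen's algorithm: 7^(log2(64)) = 7^6 = 117649 multiplications
Difference: 35937 - 117649 = -81712 (Strassen uses MORE here due to padding overhead — for small or just-over-power-of-2 n, padding can outweigh the per-level savings)

Standard: 35937 multiplications (33^3). Strassen: 117649 multiplications (7^6, after padding to 64x64). Strassen reduces 8 recursive multiplications to 7 at each level.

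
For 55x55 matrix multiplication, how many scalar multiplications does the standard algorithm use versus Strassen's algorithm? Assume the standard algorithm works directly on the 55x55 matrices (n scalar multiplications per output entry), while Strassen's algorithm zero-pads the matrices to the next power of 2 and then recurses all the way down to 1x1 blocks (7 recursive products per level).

Matrix multiplication for 55x55 matrices:

Strassen's algorithm requires power-of-2 dimensions. Pad 55x55 to 64x64 (next power of 2).

Standard algorithm: 55^3 = 166375 multiplications
Strassen's algorithm: 7^(log2(64)) = 7^6 = 117649 multiplications
Savings: 166375 - 117649 = 48726 multiplications

Standard: 166375 multiplications (55^3). Strassen: 117649 multiplications (7^6, after padding to 64x64). Strassen reduces 8 recursive multiplications to 7 at each level.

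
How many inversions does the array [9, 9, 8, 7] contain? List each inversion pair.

Finding inversions in [9, 9, 8, 7]:

(0, 2): arr[0]=9 > arr[2]=8
(0, 3): arr[0]=9 > arr[3]=7
(1, 2): arr[1]=9 > arr[2]=8
(1, 3): arr[1]=9 > arr[3]=7
(2, 3): arr[2]=8 > arr[3]=7

Total inversions: 5

The array has 5 inversion(s): (0,2), (0,3), (1,2), (1,3), (2,3). Each pair (i,j) satisfies i < j and arr[i] > arr[j].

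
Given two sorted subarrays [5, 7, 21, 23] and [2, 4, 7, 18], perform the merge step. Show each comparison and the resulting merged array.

Merging process:

Compare 5 vs 2: take 2 from right. Merged: [2]
Compare 5 vs 4: take 4 from right. Merged: [2, 4]
Compare 5 vs 7: take 5 from left. Merged: [2, 4, 5]
Compare 7 vs 7: take 7 from left. Merged: [2, 4, 5, 7]
Compare 21 vs 7: take 7 from right. Merged: [2, 4, 5, 7, 7]
Compare 21 vs 18: take 18 from right. Merged: [2, 4, 5, 7, 7, 18]
Append remaining from left: [21, 23]. Merged: [2, 4, 5, 7, 7, 18, 21, 23]

Final merged array: [2, 4, 5, 7, 7, 18, 21, 23]
Total comparisons: 6

The merged array is [2, 4, 5, 7, 7, 18, 21, 23], requiring 6 comparisons. The merge step runs in O(n) time where n is the total number of elements.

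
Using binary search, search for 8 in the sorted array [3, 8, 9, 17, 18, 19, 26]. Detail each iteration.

Binary search for 8 in [3, 8, 9, 17, 18, 19, 26]:

lo=0, hi=6, mid=3, arr[mid]=17 -> 17 > 8, search left half
lo=0, hi=2, mid=1, arr[mid]=8 -> Found target at index 1!

Binary search finds 8 at index 1 after 2 comparisons. The search repeatedly halves the search space by comparing with the middle element.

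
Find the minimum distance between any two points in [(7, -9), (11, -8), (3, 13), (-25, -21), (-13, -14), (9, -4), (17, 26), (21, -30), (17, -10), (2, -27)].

Computing all pairwise distances among 10 points:

d((7, -9), (11, -8)) = 4.1231 <-- minimum
d((7, -9), (3, 13)) = 22.3607
d((7, -9), (-25, -21)) = 34.176
d((7, -9), (-13, -14)) = 20.6155
d((7, -9), (9, -4)) = 5.3852
d((7, -9), (17, 26)) = 36.4005
d((7, -9), (21, -30)) = 25.2389
d((7, -9), (17, -10)) = 10.0499
d((7, -9), (2, -27)) = 18.6815
d((11, -8), (3, 13)) = 22.4722
d((11, -8), (-25, -21)) = 38.2753
d((11, -8), (-13, -14)) = 24.7386
d((11, -8), (9, -4)) = 4.4721
d((11, -8), (17, 26)) = 34.5254
d((11, -8), (21, -30)) = 24.1661
d((11, -8), (17, -10)) = 6.3246
d((11, -8), (2, -27)) = 21.0238
d((3, 13), (-25, -21)) = 44.0454
d((3, 13), (-13, -14)) = 31.3847
d((3, 13), (9, -4)) = 18.0278
d((3, 13), (17, 26)) = 19.105
d((3, 13), (21, -30)) = 46.6154
d((3, 13), (17, -10)) = 26.9258
d((3, 13), (2, -27)) = 40.0125
d((-25, -21), (-13, -14)) = 13.8924
d((-25, -21), (9, -4)) = 38.0132
d((-25, -21), (17, 26)) = 63.0317
d((-25, -21), (21, -30)) = 46.8722
d((-25, -21), (17, -10)) = 43.4166
d((-25, -21), (2, -27)) = 27.6586
d((-13, -14), (9, -4)) = 24.1661
d((-13, -14), (17, 26)) = 50.0
d((-13, -14), (21, -30)) = 37.5766
d((-13, -14), (17, -10)) = 30.2655
d((-13, -14), (2, -27)) = 19.8494
d((9, -4), (17, 26)) = 31.0483
d((9, -4), (21, -30)) = 28.6356
d((9, -4), (17, -10)) = 10.0
d((9, -4), (2, -27)) = 24.0416
d((17, 26), (21, -30)) = 56.1427
d((17, 26), (17, -10)) = 36.0
d((17, 26), (2, -27)) = 55.0818
d((21, -30), (17, -10)) = 20.3961
d((21, -30), (2, -27)) = 19.2354
d((17, -10), (2, -27)) = 22.6716

Closest pair: (7, -9) and (11, -8) with distance 4.1231

The closest pair is (7, -9) and (11, -8) with Euclidean distance 4.1231. For 10 points, brute-force pairwise comparison is shown above. For large n, the divide-and-conquer algorithm (sort by x, recurse on halves, check the dividing strip) achieves O(n log n).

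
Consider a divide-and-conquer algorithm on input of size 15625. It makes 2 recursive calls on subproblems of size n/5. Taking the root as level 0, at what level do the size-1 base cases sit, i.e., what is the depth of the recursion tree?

For divide and conquer with division factor 5:

Problem sizes at each level:
Level 0: 15625
Level 1: 3125
Level 2: 625
Level 3: 125
Level 4: 25
Level 5: 5
Level 6: 1

The root is level 0 and the size-1 base case is level 6 (the tree spans levels 0 through 6, i.e. 7 levels counting the root), so the depth is the number of divisions: log_5(15625) = 6

The recursion tree depth is log_5(15625) = 6. At each level, the problem size is divided by 5, so it takes 6 divisions to reduce to a base case of size 1. The algorithm makes 2 recursive calls at each level.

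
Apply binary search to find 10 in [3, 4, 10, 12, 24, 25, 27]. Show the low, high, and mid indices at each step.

Binary search for 10 in [3, 4, 10, 12, 24, 25, 27]:

lo=0, hi=6, mid=3, arr[mid]=12 -> 12 > 10, search left half
lo=0, hi=2, mid=1, arr[mid]=4 -> 4 < 10, search right half
lo=2, hi=2, mid=2, arr[mid]=10 -> Found target at index 2!

Binary search finds 10 at index 2 after 3 comparisons. The search repeatedly halves the search space by comparing with the middle element.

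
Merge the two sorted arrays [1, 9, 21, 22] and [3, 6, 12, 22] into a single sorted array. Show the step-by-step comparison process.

Merging process:

Compare 1 vs 3: take 1 from left. Merged: [1]
Compare 9 vs 3: take 3 from right. Merged: [1, 3]
Compare 9 vs 6: take 6 from right. Merged: [1, 3, 6]
Compare 9 vs 12: take 9 from left. Merged: [1, 3, 6, 9]
Compare 21 vs 12: take 12 from right. Merged: [1, 3, 6, 9, 12]
Compare 21 vs 22: take 21 from left. Merged: [1, 3, 6, 9, 12, 21]
Compare 22 vs 22: take 22 from left. Merged: [1, 3, 6, 9, 12, 21, 22]
Append remaining from right: [22]. Merged: [1, 3, 6, 9, 12, 21, 22, 22]

Final merged array: [1, 3, 6, 9, 12, 21, 22, 22]
Total comparisons: 7

The merged array is [1, 3, 6, 9, 12, 21, 22, 22], requiring 7 comparisons. The merge step runs in O(n) time where n is the total number of elements.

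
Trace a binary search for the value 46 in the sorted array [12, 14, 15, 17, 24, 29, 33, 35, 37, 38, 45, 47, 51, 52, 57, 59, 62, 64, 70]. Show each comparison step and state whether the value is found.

Binary search for 46 in [12, 14, 15, 17, 24, 29, 33, 35, 37, 38, 45, 47, 51, 52, 57, 59, 62, 64, 70]:

lo=0, hi=18, mid=9, arr[mid]=38 -> 38 < 46, search right half
lo=10, hi=18, mid=14, arr[mid]=57 -> 57 > 46, search left half
lo=10, hi=13, mid=11, arr[mid]=47 -> 47 > 46, search left half
lo=10, hi=10, mid=10, arr[mid]=45 -> 45 < 46, search right half
lo=11 > hi=10, target 46 not found

Binary search determines that 46 is not in the array after 4 comparisons. The search space was exhausted without finding the target.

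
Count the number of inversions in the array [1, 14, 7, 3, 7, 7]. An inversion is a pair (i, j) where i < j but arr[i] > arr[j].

Finding inversions in [1, 14, 7, 3, 7, 7]:

(1, 2): arr[1]=14 > arr[2]=7
(1, 3): arr[1]=14 > arr[3]=3
(1, 4): arr[1]=14 > arr[4]=7
(1, 5): arr[1]=14 > arr[5]=7
(2, 3): arr[2]=7 > arr[3]=3

Total inversions: 5

The array has 5 inversion(s): (1,2), (1,3), (1,4), (1,5), (2,3). Each pair (i,j) satisfies i < j and arr[i] > arr[j].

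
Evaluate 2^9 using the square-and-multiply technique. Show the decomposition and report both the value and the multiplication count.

Computing 2^9 by squaring (build up from 2^1; each line after the first costs one multiplication):

2^1 = 2
2^2 = (2^1)^2 = 2^2 = 4
2^4 = (2^2)^2 = 4^2 = 16
2^8 = (2^4)^2 = 16^2 = 256
2^9 = 2 * 2^8 = 2 * 256 = 512

Result: 512
Multiplications needed: 4 (4 lines after 2^1)

2^9 = 512. Using exponentiation by squaring, this requires 4 multiplications. The key idea: if the exponent is even, square the half-power; if odd, multiply by the base once.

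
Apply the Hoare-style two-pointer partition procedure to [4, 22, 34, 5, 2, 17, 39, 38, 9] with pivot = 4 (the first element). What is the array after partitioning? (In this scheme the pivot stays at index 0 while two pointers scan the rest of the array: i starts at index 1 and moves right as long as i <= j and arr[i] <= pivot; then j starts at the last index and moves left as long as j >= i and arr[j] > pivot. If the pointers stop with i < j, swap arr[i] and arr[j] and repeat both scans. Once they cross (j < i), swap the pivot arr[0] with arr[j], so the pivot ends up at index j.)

Hoare-style two-pointer partition with pivot = 4:

Initial array: [4, 22, 34, 5, 2, 17, 39, 38, 9]

Pointers start at i = 1, j = 8.
i stops at index 1 (arr[1]=22 > 4), j stops at index 4 (arr[4]=2 <= 4): swap arr[1] and arr[4], array becomes [4, 2, 34, 5, 22, 17, 39, 38, 9]
i ends at 2, j ends at 1: the pointers have crossed (j < i), so scanning stops.

Swap pivot arr[0] with arr[1] to place pivot at position 1: [2, 4, 34, 5, 22, 17, 39, 38, 9]
Pivot position: 1

After partitioning with pivot 4, the array becomes [2, 4, 34, 5, 22, 17, 39, 38, 9]. The pivot is placed at index 1. All elements to the left of the pivot are <= 4, and all elements to the right are > 4.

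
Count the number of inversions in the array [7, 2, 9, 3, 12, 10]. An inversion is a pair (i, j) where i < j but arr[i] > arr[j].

Finding inversions in [7, 2, 9, 3, 12, 10]:

(0, 1): arr[0]=7 > arr[1]=2
(0, 3): arr[0]=7 > arr[3]=3
(2, 3): arr[2]=9 > arr[3]=3
(4, 5): arr[4]=12 > arr[5]=10

Total inversions: 4

The array has 4 inversion(s): (0,1), (0,3), (2,3), (4,5). Each pair (i,j) satisfies i < j and arr[i] > arr[j].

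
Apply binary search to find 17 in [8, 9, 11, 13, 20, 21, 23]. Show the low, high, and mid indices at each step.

Binary search for 17 in [8, 9, 11, 13, 20, 21, 23]:

lo=0, hi=6, mid=3, arr[mid]=13 -> 13 < 17, search right half
lo=4, hi=6, mid=5, arr[mid]=21 -> 21 > 17, search left half
lo=4, hi=4, mid=4, arr[mid]=20 -> 20 > 17, search left half
lo=4 > hi=3, target 17 not found

Binary search determines that 17 is not in the array after 3 comparisons. The search space was exhausted without finding the target.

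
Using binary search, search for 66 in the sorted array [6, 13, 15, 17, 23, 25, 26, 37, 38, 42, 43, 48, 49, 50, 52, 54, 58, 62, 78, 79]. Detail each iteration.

Binary search for 66 in [6, 13, 15, 17, 23, 25, 26, 37, 38, 42, 43, 48, 49, 50, 52, 54, 58, 62, 78, 79]:

lo=0, hi=19, mid=9, arr[mid]=42 -> 42 < 66, search right half
lo=10, hi=19, mid=14, arr[mid]=52 -> 52 < 66, search right half
lo=15, hi=19, mid=17, arr[mid]=62 -> 62 < 66, search right half
lo=18, hi=19, mid=18, arr[mid]=78 -> 78 > 66, search left half
lo=18 > hi=17, target 66 not found

Binary search determines that 66 is not in the array after 4 comparisons. The search space was exhausted without finding the target.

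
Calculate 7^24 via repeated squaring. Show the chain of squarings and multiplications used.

Computing 7^24 by squaring (build up from 7^1; each line after the first costs one multiplication):

7^1 = 7
7^2 = (7^1)^2 = 7^2 = 49
7^3 = 7 * 7^2 = 7 * 49 = 343
7^6 = (7^3)^2 = 343^2 = 117649
7^12 = (7^6)^2 = 117649^2 = 13841287201
7^24 = (7^12)^2 = 13841287201^2 = 191581231380566414401

Result: 191581231380566414401
Multiplications needed: 5 (5 lines after 7^1)

7^24 = 191581231380566414401. Using exponentiation by squaring, this requires 5 multiplications. The key idea: if the exponent is even, square the half-power; if odd, multiply by the base once.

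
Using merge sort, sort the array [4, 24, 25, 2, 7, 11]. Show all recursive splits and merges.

Merge sort trace:

Split: [4, 24, 25, 2, 7, 11] -> [4, 24, 25] and [2, 7, 11]
  Split: [4, 24, 25] -> [4] and [24, 25]
    Split: [24, 25] -> [24] and [25]
    Merge: [24] + [25] -> [24, 25]
  Merge: [4] + [24, 25] -> [4, 24, 25]
  Split: [2, 7, 11] -> [2] and [7, 11]
    Split: [7, 11] -> [7] and [11]
    Merge: [7] + [11] -> [7, 11]
  Merge: [2] + [7, 11] -> [2, 7, 11]
Merge: [4, 24, 25] + [2, 7, 11] -> [2, 4, 7, 11, 24, 25]

Final sorted array: [2, 4, 7, 11, 24, 25]

The merge sort proceeds by recursively splitting the array and merging sorted halves.
After all merges, the sorted array is [2, 4, 7, 11, 24, 25].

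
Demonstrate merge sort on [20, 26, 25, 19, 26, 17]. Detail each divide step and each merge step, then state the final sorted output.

Merge sort trace:

Split: [20, 26, 25, 19, 26, 17] -> [20, 26, 25] and [19, 26, 17]
  Split: [20, 26, 25] -> [20] and [26, 25]
    Split: [26, 25] -> [26] and [25]
    Merge: [26] + [25] -> [25, 26]
  Merge: [20] + [25, 26] -> [20, 25, 26]
  Split: [19, 26, 17] -> [19] and [26, 17]
    Split: [26, 17] -> [26] and [17]
    Merge: [26] + [17] -> [17, 26]
  Merge: [19] + [17, 26] -> [17, 19, 26]
Merge: [20, 25, 26] + [17, 19, 26] -> [17, 19, 20, 25, 26, 26]

Final sorted array: [17, 19, 20, 25, 26, 26]

The merge sort proceeds by recursively splitting the array and merging sorted halves.
After all merges, the sorted array is [17, 19, 20, 25, 26, 26].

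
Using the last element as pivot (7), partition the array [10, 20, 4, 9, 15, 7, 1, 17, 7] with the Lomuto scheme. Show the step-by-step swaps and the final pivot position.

Lomuto partition with pivot = 7:

Initial array: [10, 20, 4, 9, 15, 7, 1, 17, 7]

arr[0]=10 > 7: no swap
arr[1]=20 > 7: no swap
arr[2]=4 <= 7: swap with position 0, array becomes [4, 20, 10, 9, 15, 7, 1, 17, 7]
arr[3]=9 > 7: no swap
arr[4]=15 > 7: no swap
arr[5]=7 <= 7: swap with position 1, array becomes [4, 7, 10, 9, 15, 20, 1, 17, 7]
arr[6]=1 <= 7: swap with position 2, array becomes [4, 7, 1, 9, 15, 20, 10, 17, 7]
arr[7]=17 > 7: no swap

Place pivot at position 3: [4, 7, 1, 7, 15, 20, 10, 17, 9]
Pivot position: 3

After partitioning with pivot 7, the array becomes [4, 7, 1, 7, 15, 20, 10, 17, 9]. The pivot is placed at index 3. All elements to the left of the pivot are <= 7, and all elements to the right are > 7.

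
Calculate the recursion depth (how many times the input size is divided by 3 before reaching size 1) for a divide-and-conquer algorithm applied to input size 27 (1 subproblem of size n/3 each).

For divide and conquer with division factor 3:

Problem sizes at each level:
Level 0: 27
Level 1: 9
Level 2: 3
Level 3: 1

The root is level 0 and the size-1 base case is level 3 (the tree spans levels 0 through 3, i.e. 4 levels counting the root), so the depth is the number of divisions: log_3(27) = 3

The recursion tree depth is log_3(27) = 3. At each level, the problem size is divided by 3, so it takes 3 divisions to reduce to a base case of size 1. The algorithm makes 1 recursive call at each level.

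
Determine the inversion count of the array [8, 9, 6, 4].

Finding inversions in [8, 9, 6, 4]:

(0, 2): arr[0]=8 > arr[2]=6
(0, 3): arr[0]=8 > arr[3]=4
(1, 2): arr[1]=9 > arr[2]=6
(1, 3): arr[1]=9 > arr[3]=4
(2, 3): arr[2]=6 > arr[3]=4

Total inversions: 5

The array has 5 inversion(s): (0,2), (0,3), (1,2), (1,3), (2,3). Each pair (i,j) satisfies i < j and arr[i] > arr[j].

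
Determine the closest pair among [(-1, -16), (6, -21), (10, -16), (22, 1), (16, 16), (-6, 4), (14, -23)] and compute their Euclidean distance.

Computing all pairwise distances among 7 points:

d((-1, -16), (6, -21)) = 8.6023
d((-1, -16), (10, -16)) = 11.0
d((-1, -16), (22, 1)) = 28.6007
d((-1, -16), (16, 16)) = 36.2353
d((-1, -16), (-6, 4)) = 20.6155
d((-1, -16), (14, -23)) = 16.5529
d((6, -21), (10, -16)) = 6.4031 <-- minimum
d((6, -21), (22, 1)) = 27.2029
d((6, -21), (16, 16)) = 38.3275
d((6, -21), (-6, 4)) = 27.7308
d((6, -21), (14, -23)) = 8.2462
d((10, -16), (22, 1)) = 20.8087
d((10, -16), (16, 16)) = 32.5576
d((10, -16), (-6, 4)) = 25.6125
d((10, -16), (14, -23)) = 8.0623
d((22, 1), (16, 16)) = 16.1555
d((22, 1), (-6, 4)) = 28.1603
d((22, 1), (14, -23)) = 25.2982
d((16, 16), (-6, 4)) = 25.0599
d((16, 16), (14, -23)) = 39.0512
d((-6, 4), (14, -23)) = 33.6006

Closest pair: (6, -21) and (10, -16) with distance 6.4031

The closest pair is (6, -21) and (10, -16) with Euclidean distance 6.4031. For 7 points, brute-force pairwise comparison is shown above. For large n, the divide-and-conquer algorithm (sort by x, recurse on halves, check the dividing strip) achieves O(n log n).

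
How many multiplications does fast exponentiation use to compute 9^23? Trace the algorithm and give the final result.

Computing 9^23 by squaring (build up from 9^1; each line after the first costs one multiplication):

9^1 = 9
9^2 = (9^1)^2 = 9^2 = 81
9^4 = (9^2)^2 = 81^2 = 6561
9^5 = 9 * 9^4 = 9 * 6561 = 59049
9^10 = (9^5)^2 = 59049^2 = 3486784401
9^11 = 9 * 9^10 = 9 * 3486784401 = 31381059609
9^22 = (9^11)^2 = 31381059609^2 = 984770902183611232881
9^23 = 9 * 9^22 = 9 * 984770902183611232881 = 8862938119652501095929

Result: 8862938119652501095929
Multiplications needed: 7 (7 lines after 9^1)

9^23 = 8862938119652501095929. Using exponentiation by squaring, this requires 7 multiplications. The key idea: if the exponent is even, square the half-power; if odd, multiply by the base once.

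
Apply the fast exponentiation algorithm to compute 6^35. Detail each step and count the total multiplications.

Computing 6^35 by squaring (build up from 6^1; each line after the first costs one multiplication):

6^1 = 6
6^2 = (6^1)^2 = 6^2 = 36
6^4 = (6^2)^2 = 36^2 = 1296
6^8 = (6^4)^2 = 1296^2 = 1679616
6^16 = (6^8)^2 = 1679616^2 = 2821109907456
6^17 = 6 * 6^16 = 6 * 2821109907456 = 16926659444736
6^34 = (6^17)^2 = 16926659444736^2 = 286511799958070431838109696
6^35 = 6 * 6^34 = 6 * 286511799958070431838109696 = 1719070799748422591028658176

Result: 1719070799748422591028658176
Multiplications needed: 7 (7 lines after 6^1)

6^35 = 1719070799748422591028658176. Using exponentiation by squaring, this requires 7 multiplications. The key idea: if the exponent is even, square the half-power; if odd, multiply by the base once.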